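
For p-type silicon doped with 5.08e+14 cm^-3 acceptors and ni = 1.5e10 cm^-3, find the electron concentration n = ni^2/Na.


Step 1: Majority hole concentration p ≈ Na = 5.08e+14 cm^-3
Step 2: n = ni^2 / Na = (1.5e10)^2 / 5.08e+14
Step 3: n = 4.43e+05 cm^-3

4.43e+05


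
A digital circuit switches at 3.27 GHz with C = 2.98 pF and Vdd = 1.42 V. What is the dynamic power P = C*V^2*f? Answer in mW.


Step 1: V^2 = 1.42^2 = 2.0164 V^2
Step 2: P = C*V^2*f = 2.98e-12 F * 2.0164 * 3.27e9 Hz
Step 3: P = 1.964901144e-02 W
Step 4: P = 19.649 mW

19.649


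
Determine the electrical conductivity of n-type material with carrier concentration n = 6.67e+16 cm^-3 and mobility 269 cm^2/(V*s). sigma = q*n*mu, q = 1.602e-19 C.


Step 1: sigma = q * n * mu
Step 2: sigma = 1.602e-19 * 6.67e+16 * 269
Step 3: sigma = 2.874e+00 S/cm

2.874e+00


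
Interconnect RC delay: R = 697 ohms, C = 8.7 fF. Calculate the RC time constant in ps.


Step 1: tau = R * C
Step 2: tau = 697 * 8.7 fF = 697 * 8.7e-15 F
Step 3: tau = 6.0639e-12 s = 6.0639 ps

6.0639


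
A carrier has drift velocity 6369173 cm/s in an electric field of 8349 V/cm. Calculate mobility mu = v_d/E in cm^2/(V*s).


Step 1: mu = v_d / E
Step 2: mu = 6369173 / 8349
Step 3: mu = 762.87 cm^2/(V*s)

762.87


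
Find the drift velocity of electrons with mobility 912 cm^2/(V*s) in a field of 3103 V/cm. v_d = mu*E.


Step 1: v_d = mu * E
Step 2: v_d = 912 * 3103 = 2829936
Step 3: v_d = 2.83e+06 cm/s

2.83e+06


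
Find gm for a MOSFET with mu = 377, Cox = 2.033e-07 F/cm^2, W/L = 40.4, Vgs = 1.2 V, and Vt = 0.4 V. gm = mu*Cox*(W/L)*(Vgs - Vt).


Step 1: Vov = Vgs - Vt = 1.2 - 0.4 = 0.8 V
Step 2: gm = mu * Cox * (W/L) * Vov
Step 3: gm = 377 * 2.033e-07 * 40.4 * 0.8 = 2.48e-03 S

2.48e-03


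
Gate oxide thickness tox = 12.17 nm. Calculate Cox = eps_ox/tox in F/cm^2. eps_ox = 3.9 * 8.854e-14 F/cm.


Step 1: eps_ox = 3.9 * 8.854e-14 = 3.45306e-13 F/cm
Step 2: tox in cm = 12.17 nm * 1e-7 = 1.2170e-06 cm
Step 3: Cox = 3.45306e-13 / 1.2170e-06 = 2.84e-07 F/cm^2

2.84e-07


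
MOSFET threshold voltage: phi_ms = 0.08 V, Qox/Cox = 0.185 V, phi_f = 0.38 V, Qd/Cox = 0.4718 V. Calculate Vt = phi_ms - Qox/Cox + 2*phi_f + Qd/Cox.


Step 1: Vt = phi_ms - Qox/Cox + 2*phi_f + Qd/Cox
Step 2: Vt = 0.08 - 0.185 + 2*0.38 + 0.4718
Step 3: Vt = 0.08 - 0.185 + 0.76 + 0.4718
Step 4: Vt = 1.1268 V

1.1268


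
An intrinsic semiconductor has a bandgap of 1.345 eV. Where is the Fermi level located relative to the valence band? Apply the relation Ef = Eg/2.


Step 1: For an intrinsic semiconductor, the Fermi level sits at midgap.
Step 2: Ef = Eg / 2 = 1.345 / 2 = 0.6725 eV

0.6725


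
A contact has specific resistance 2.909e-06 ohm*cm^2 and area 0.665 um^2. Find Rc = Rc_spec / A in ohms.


Step 1: Convert area to cm^2: 0.665 um^2 = 6.6500e-09 cm^2
Step 2: Rc = Rc_spec / A = 2.909e-06 / 6.6500e-09
Step 3: Rc = 4.37e+02 ohms

4.37e+02


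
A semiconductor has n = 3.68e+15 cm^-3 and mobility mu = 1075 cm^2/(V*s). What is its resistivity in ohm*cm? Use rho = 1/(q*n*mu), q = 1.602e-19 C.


Step 1: sigma = q * n * mu = 1.602e-19 * 3.68e+15 * 1075 = 6.33751e-01 S/cm
Step 2: rho = 1 / sigma = 1 / 6.33751e-01 = 1.578 ohm*cm

1.578


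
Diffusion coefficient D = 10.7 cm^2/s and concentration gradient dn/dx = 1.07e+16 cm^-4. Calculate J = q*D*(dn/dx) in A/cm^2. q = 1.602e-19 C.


Step 1: J = q * D * (dn/dx)
Step 2: J = 1.602e-19 * 10.7 * 1.07e+16
Step 3: J = 1.83e-02 A/cm^2

1.83e-02


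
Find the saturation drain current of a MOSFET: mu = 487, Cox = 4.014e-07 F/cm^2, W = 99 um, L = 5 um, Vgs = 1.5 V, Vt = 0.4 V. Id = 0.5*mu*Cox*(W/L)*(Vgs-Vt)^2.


Step 1: Overdrive voltage Vov = Vgs - Vt = 1.5 - 0.4 = 1.1 V
Step 2: W/L = 99/5 = 19.8
Step 3: Id = 0.5 * 487 * 4.014e-07 * 19.8 * 1.1^2
Step 4: Id = 2.34e-03 A

2.34e-03


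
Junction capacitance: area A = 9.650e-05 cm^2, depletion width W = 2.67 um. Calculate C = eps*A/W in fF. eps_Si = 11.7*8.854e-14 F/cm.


Step 1: eps_Si = 11.7 * 8.854e-14 = 1.035918e-12 F/cm
Step 2: W in cm = 2.67 * 1e-4 = 2.67e-04 cm
Step 3: C = 1.035918e-12 * 9.650e-05 / 2.67e-04 = 3.744048e-13 F
Step 4: C = 374.4 fF

374.4


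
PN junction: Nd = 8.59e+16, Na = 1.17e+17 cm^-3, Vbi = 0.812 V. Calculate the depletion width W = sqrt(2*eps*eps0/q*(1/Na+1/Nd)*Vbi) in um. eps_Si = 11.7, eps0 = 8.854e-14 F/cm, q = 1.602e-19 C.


Step 1: 1/Na + 1/Nd = 1/1.17e+17 + 1/8.59e+16 = 2.01885e-17
Step 2: 2*eps*eps0/q = 2*11.7*8.854e-14/1.602e-19 = 1.293281e+07
Step 3: W^2 = 1.293281e+07 * 2.01885e-17 * 0.812 = 2.12008e-10
Step 4: W = sqrt(2.12008e-10) = 1.456e-05 cm = 0.1456 um

0.1456


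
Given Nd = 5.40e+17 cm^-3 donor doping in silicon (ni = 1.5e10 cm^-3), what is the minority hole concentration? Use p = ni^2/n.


Step 1: Since Nd >> ni, n ≈ Nd = 5.40e+17 cm^-3
Step 2: p = ni^2 / n = (1.5e10)^2 / 5.40e+17
Step 3: p = 2.25e20 / 5.40e+17 = 4.17e+02 cm^-3

4.17e+02


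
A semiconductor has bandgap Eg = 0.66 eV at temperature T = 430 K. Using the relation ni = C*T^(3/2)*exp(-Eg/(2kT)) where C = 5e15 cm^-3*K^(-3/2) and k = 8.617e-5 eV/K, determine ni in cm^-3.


Step 1: Compute kT = 8.617e-5 * 430 = 0.0370531 eV
Step 2: Exponent = -Eg/(2kT) = -0.66/(2*0.0370531) = -8.90614
Step 3: T^(3/2) = 430^1.5 = 8916.67
Step 4: ni = 5e15 * 8916.67 * exp(-8.90614) = 6.04e+15 cm^-3

6.04e+15


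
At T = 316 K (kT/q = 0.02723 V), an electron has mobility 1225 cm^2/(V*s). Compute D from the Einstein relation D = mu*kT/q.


Step 1: D = mu * (kT/q)
Step 2: D = 1225 * 0.02723
Step 3: D = 33.36 cm^2/s

33.36


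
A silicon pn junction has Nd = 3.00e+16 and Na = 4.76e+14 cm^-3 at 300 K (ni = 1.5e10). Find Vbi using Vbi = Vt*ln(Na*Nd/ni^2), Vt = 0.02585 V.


Step 1: Compute Na*Nd/ni^2 = 4.76e+14 * 3.00e+16 / (1.5e10)^2 = 6.3467e+10
Step 2: ln(6.3467e+10) = 24.8738
Step 3: Vbi = 0.02585 * 24.8738 = 0.643 V

0.643


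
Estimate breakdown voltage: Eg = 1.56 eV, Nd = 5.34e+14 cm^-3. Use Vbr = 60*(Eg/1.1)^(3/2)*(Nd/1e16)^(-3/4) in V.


Step 1: Eg/1.1 = 1.56/1.1 = 1.418182
Step 2: (Eg/1.1)^1.5 = 1.418182^1.5 = 1.688877
Step 3: (Nd/1e16)^(-0.75) = (0.0534)^(-0.75) = 9.002105
Step 4: Vbr = 60 * 1.688877 * 9.002105 = 912.2 V

912.2


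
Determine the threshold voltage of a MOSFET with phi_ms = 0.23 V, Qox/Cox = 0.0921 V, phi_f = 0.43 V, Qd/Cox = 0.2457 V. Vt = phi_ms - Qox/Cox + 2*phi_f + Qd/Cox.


Step 1: Vt = phi_ms - Qox/Cox + 2*phi_f + Qd/Cox
Step 2: Vt = 0.23 - 0.0921 + 2*0.43 + 0.2457
Step 3: Vt = 0.23 - 0.0921 + 0.86 + 0.2457
Step 4: Vt = 1.2436 V

1.2436


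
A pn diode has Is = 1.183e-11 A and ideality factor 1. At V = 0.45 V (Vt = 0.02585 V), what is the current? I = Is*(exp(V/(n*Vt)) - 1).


Step 1: V/(n*Vt) = 0.45/(1*0.02585) = 17.4081
Step 2: exp(17.4081) = 3.6328e+07
Step 3: I = 1.183e-11 * (3.6328e+07 - 1) = 4.30e-04 A

4.30e-04


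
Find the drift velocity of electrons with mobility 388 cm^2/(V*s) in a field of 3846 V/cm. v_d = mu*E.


Step 1: v_d = mu * E
Step 2: v_d = 388 * 3846 = 1492248
Step 3: v_d = 1.49e+06 cm/s

1.49e+06


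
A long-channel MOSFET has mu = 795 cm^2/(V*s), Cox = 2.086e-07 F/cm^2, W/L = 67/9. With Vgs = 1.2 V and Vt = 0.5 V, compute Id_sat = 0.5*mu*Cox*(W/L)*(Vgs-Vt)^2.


Step 1: Overdrive voltage Vov = Vgs - Vt = 1.2 - 0.5 = 0.7 V
Step 2: W/L = 67/9 = 7.44444
Step 3: Id = 0.5 * 795 * 2.086e-07 * 7.44444 * 0.7^2
Step 4: Id = 3.02e-04 A

3.02e-04


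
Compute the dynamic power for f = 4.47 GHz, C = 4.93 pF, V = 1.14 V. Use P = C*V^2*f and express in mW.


Step 1: V^2 = 1.14^2 = 1.2996 V^2
Step 2: P = C*V^2*f = 4.93e-12 F * 1.2996 * 4.47e9 Hz
Step 3: P = 2.863941516e-02 W
Step 4: P = 28.639 mW

28.639


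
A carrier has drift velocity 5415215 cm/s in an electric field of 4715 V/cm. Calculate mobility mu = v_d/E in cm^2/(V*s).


Step 1: mu = v_d / E
Step 2: mu = 5415215 / 4715
Step 3: mu = 1148.51 cm^2/(V*s)

1148.51


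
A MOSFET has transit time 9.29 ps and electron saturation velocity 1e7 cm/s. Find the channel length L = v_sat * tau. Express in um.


Step 1: tau in seconds = 9.29 ps * 1e-12 = 9.2900e-12 s
Step 2: L = v_sat * tau = 1e7 * 9.2900e-12 = 9.2900e-05 cm
Step 3: L in um = 9.2900e-05 * 1e4 = 0.929 um

0.929


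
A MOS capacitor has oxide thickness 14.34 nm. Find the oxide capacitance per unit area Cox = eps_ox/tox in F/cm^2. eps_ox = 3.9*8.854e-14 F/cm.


Step 1: eps_ox = 3.9 * 8.854e-14 = 3.45306e-13 F/cm
Step 2: tox in cm = 14.34 nm * 1e-7 = 1.4340e-06 cm
Step 3: Cox = 3.45306e-13 / 1.4340e-06 = 2.41e-07 F/cm^2

2.41e-07


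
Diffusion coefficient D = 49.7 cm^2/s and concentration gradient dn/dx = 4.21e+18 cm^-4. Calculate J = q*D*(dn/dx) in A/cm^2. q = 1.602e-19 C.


Step 1: J = q * D * (dn/dx)
Step 2: J = 1.602e-19 * 49.7 * 4.21e+18
Step 3: J = 3.35e+01 A/cm^2

3.35e+01


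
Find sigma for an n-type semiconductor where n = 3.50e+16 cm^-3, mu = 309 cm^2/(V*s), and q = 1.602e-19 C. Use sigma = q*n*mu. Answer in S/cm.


Step 1: sigma = q * n * mu
Step 2: sigma = 1.602e-19 * 3.50e+16 * 309
Step 3: sigma = 1.733e+00 S/cm

1.733e+00


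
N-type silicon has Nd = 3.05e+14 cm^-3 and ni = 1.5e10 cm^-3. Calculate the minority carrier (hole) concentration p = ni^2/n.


Step 1: Since Nd >> ni, n ≈ Nd = 3.05e+14 cm^-3
Step 2: p = ni^2 / n = (1.5e10)^2 / 3.05e+14
Step 3: p = 2.25e20 / 3.05e+14 = 7.38e+05 cm^-3

7.38e+05


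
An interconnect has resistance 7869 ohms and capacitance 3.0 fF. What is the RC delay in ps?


Step 1: tau = R * C
Step 2: tau = 7869 * 3.0 fF = 7869 * 3.0e-15 F
Step 3: tau = 2.3607e-11 s = 23.607 ps

23.607


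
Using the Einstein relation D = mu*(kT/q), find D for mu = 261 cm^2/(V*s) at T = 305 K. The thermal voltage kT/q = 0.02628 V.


Step 1: D = mu * (kT/q)
Step 2: D = 261 * 0.02628
Step 3: D = 6.86 cm^2/s

6.86


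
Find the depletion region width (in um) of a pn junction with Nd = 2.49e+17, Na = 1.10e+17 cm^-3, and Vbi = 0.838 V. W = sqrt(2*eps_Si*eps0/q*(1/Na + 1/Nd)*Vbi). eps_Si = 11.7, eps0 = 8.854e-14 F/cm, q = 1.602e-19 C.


Step 1: 1/Na + 1/Nd = 1/1.10e+17 + 1/2.49e+17 = 1.31070e-17
Step 2: 2*eps*eps0/q = 2*11.7*8.854e-14/1.602e-19 = 1.293281e+07
Step 3: W^2 = 1.293281e+07 * 1.31070e-17 * 0.838 = 1.42050e-10
Step 4: W = sqrt(1.42050e-10) = 1.192e-05 cm = 0.1192 um

0.1192


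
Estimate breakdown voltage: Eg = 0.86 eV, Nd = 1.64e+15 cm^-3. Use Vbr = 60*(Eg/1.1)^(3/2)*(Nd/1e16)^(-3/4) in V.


Step 1: Eg/1.1 = 0.86/1.1 = 0.781818
Step 2: (Eg/1.1)^1.5 = 0.781818^1.5 = 0.691287
Step 3: (Nd/1e16)^(-0.75) = (0.164)^(-0.75) = 3.880316
Step 4: Vbr = 60 * 0.691287 * 3.880316 = 160.9 V

160.9


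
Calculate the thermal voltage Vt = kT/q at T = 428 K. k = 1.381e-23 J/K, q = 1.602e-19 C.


Step 1: kT = 1.381e-23 * 428 = 5.91068e-21 J
Step 2: Vt = kT/q = 5.91068e-21 / 1.602e-19
Step 3: Vt = 0.0369 V

0.0369


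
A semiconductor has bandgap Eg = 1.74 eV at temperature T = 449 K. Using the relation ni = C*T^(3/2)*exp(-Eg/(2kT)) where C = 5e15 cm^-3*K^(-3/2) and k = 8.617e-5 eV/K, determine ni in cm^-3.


Step 1: Compute kT = 8.617e-5 * 449 = 0.03869033 eV
Step 2: Exponent = -Eg/(2kT) = -1.74/(2*0.03869033) = -22.48624
Step 3: T^(3/2) = 449^1.5 = 9514.14
Step 4: ni = 5e15 * 9514.14 * exp(-22.48624) = 8.16e+09 cm^-3

8.16e+09


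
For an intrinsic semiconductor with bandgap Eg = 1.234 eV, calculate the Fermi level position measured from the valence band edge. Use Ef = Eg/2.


Step 1: For an intrinsic semiconductor, the Fermi level sits at midgap.
Step 2: Ef = Eg / 2 = 1.234 / 2 = 0.617 eV

0.617


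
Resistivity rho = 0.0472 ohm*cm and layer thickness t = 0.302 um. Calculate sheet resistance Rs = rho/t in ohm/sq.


Step 1: Convert thickness to cm: t = 0.302 um = 3.0200e-05 cm
Step 2: Rs = rho / t = 0.0472 / 3.0200e-05
Step 3: Rs = 1562.9 ohm/sq

1562.9


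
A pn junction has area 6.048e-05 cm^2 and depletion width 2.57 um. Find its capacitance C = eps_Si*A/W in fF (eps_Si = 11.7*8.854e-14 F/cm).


Step 1: eps_Si = 11.7 * 8.854e-14 = 1.035918e-12 F/cm
Step 2: W in cm = 2.57 * 1e-4 = 2.57e-04 cm
Step 3: C = 1.035918e-12 * 6.048e-05 / 2.57e-04 = 2.437833e-13 F
Step 4: C = 243.78 fF

243.78


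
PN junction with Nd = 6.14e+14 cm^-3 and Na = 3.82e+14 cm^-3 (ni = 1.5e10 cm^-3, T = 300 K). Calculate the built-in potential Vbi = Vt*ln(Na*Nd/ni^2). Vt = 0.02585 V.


Step 1: Compute Na*Nd/ni^2 = 3.82e+14 * 6.14e+14 / (1.5e10)^2 = 1.0424e+09
Step 2: ln(1.0424e+09) = 20.7648
Step 3: Vbi = 0.02585 * 20.7648 = 0.537 V

0.537


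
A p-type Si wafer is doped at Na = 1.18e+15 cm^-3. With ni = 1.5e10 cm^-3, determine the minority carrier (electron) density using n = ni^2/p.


Step 1: Majority hole concentration p ≈ Na = 1.18e+15 cm^-3
Step 2: n = ni^2 / Na = (1.5e10)^2 / 1.18e+15
Step 3: n = 1.91e+05 cm^-3

1.91e+05


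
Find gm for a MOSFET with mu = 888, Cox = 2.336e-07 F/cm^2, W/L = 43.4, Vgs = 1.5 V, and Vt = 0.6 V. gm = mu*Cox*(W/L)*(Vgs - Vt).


Step 1: Vov = Vgs - Vt = 1.5 - 0.6 = 0.9 V
Step 2: gm = mu * Cox * (W/L) * Vov
Step 3: gm = 888 * 2.336e-07 * 43.4 * 0.9 = 8.10e-03 S

8.10e-03


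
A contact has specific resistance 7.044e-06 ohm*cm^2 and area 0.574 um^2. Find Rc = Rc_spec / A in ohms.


Step 1: Convert area to cm^2: 0.574 um^2 = 5.7400e-09 cm^2
Step 2: Rc = Rc_spec / A = 7.044e-06 / 5.7400e-09
Step 3: Rc = 1.23e+03 ohms

1.23e+03


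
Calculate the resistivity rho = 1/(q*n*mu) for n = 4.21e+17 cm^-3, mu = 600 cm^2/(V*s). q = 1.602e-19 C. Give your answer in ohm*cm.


Step 1: sigma = q * n * mu = 1.602e-19 * 4.21e+17 * 600 = 4.04665e+01 S/cm
Step 2: rho = 1 / sigma = 1 / 4.04665e+01 = 0.02471 ohm*cm

0.02471


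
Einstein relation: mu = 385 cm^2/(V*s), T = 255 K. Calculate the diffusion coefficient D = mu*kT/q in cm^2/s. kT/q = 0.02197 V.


Step 1: D = mu * (kT/q)
Step 2: D = 385 * 0.02197
Step 3: D = 8.46 cm^2/s

8.46


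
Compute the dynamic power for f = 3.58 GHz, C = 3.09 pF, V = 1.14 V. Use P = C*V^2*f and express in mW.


Step 1: V^2 = 1.14^2 = 1.2996 V^2
Step 2: P = C*V^2*f = 3.09e-12 F * 1.2996 * 3.58e9 Hz
Step 3: P = 1.437643512e-02 W
Step 4: P = 14.376 mW

14.376


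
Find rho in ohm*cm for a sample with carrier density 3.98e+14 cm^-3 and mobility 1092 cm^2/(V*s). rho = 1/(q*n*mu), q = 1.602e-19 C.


Step 1: sigma = q * n * mu = 1.602e-19 * 3.98e+14 * 1092 = 6.96255e-02 S/cm
Step 2: rho = 1 / sigma = 1 / 6.96255e-02 = 14.36 ohm*cm

14.36


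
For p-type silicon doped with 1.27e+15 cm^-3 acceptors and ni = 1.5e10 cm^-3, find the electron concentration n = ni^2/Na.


Step 1: Majority hole concentration p ≈ Na = 1.27e+15 cm^-3
Step 2: n = ni^2 / Na = (1.5e10)^2 / 1.27e+15
Step 3: n = 1.77e+05 cm^-3

1.77e+05


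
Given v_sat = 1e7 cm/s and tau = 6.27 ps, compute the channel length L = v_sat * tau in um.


Step 1: tau in seconds = 6.27 ps * 1e-12 = 6.2700e-12 s
Step 2: L = v_sat * tau = 1e7 * 6.2700e-12 = 6.2700e-05 cm
Step 3: L in um = 6.2700e-05 * 1e4 = 0.627 um

0.627


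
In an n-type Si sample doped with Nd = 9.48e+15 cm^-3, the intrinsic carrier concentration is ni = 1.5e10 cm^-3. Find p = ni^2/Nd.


Step 1: Since Nd >> ni, n ≈ Nd = 9.48e+15 cm^-3
Step 2: p = ni^2 / n = (1.5e10)^2 / 9.48e+15
Step 3: p = 2.25e20 / 9.48e+15 = 2.37e+04 cm^-3

2.37e+04


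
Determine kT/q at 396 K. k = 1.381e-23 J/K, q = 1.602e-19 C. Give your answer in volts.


Step 1: kT = 1.381e-23 * 396 = 5.46876e-21 J
Step 2: Vt = kT/q = 5.46876e-21 / 1.602e-19
Step 3: Vt = 0.03414 V

0.03414


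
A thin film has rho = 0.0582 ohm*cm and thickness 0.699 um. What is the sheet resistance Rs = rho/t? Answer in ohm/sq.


Step 1: Convert thickness to cm: t = 0.699 um = 6.9900e-05 cm
Step 2: Rs = rho / t = 0.0582 / 6.9900e-05
Step 3: Rs = 832.6 ohm/sq

832.6


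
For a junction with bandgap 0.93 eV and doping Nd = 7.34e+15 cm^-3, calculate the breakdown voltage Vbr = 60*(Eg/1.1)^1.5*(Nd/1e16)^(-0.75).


Step 1: Eg/1.1 = 0.93/1.1 = 0.845455
Step 2: (Eg/1.1)^1.5 = 0.845455^1.5 = 0.777384
Step 3: (Nd/1e16)^(-0.75) = (0.734)^(-0.75) = 1.261037
Step 4: Vbr = 60 * 0.777384 * 1.261037 = 58.8 V

58.8


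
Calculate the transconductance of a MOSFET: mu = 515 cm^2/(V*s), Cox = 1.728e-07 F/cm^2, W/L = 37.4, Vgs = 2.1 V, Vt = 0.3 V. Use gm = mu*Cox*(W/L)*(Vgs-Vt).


Step 1: Vov = Vgs - Vt = 2.1 - 0.3 = 1.8 V
Step 2: gm = mu * Cox * (W/L) * Vov
Step 3: gm = 515 * 1.728e-07 * 37.4 * 1.8 = 5.99e-03 S

5.99e-03


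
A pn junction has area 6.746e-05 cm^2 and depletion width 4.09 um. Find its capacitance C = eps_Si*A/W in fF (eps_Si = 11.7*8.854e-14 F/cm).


Step 1: eps_Si = 11.7 * 8.854e-14 = 1.035918e-12 F/cm
Step 2: W in cm = 4.09 * 1e-4 = 4.09e-04 cm
Step 3: C = 1.035918e-12 * 6.746e-05 / 4.09e-04 = 1.708631e-13 F
Step 4: C = 170.86 fF

170.86


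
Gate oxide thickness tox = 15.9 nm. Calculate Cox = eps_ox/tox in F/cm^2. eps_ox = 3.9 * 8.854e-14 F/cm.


Step 1: eps_ox = 3.9 * 8.854e-14 = 3.45306e-13 F/cm
Step 2: tox in cm = 15.9 nm * 1e-7 = 1.5900e-06 cm
Step 3: Cox = 3.45306e-13 / 1.5900e-06 = 2.17e-07 F/cm^2

2.17e-07


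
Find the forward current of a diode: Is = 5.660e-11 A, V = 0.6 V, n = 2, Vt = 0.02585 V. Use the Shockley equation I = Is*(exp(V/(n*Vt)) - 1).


Step 1: V/(n*Vt) = 0.6/(2*0.02585) = 11.6054
Step 2: exp(11.6054) = 1.0969e+05
Step 3: I = 5.660e-11 * (1.0969e+05 - 1) = 6.21e-06 A

6.21e-06


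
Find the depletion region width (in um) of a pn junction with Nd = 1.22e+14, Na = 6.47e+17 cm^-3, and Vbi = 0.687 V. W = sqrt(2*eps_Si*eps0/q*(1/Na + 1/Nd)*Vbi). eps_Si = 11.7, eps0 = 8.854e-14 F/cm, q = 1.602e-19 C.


Step 1: 1/Na + 1/Nd = 1/6.47e+17 + 1/1.22e+14 = 8.19827e-15
Step 2: 2*eps*eps0/q = 2*11.7*8.854e-14/1.602e-19 = 1.293281e+07
Step 3: W^2 = 1.293281e+07 * 8.19827e-15 * 0.687 = 7.28403e-08
Step 4: W = sqrt(7.28403e-08) = 2.699e-04 cm = 2.699 um

2.699


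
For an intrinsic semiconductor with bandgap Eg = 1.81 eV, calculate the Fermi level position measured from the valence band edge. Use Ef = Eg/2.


Step 1: For an intrinsic semiconductor, the Fermi level sits at midgap.
Step 2: Ef = Eg / 2 = 1.81 / 2 = 0.905 eV

0.905


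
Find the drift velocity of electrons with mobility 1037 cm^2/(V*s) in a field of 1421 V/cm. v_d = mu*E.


Step 1: v_d = mu * E
Step 2: v_d = 1037 * 1421 = 1473577
Step 3: v_d = 1.47e+06 cm/s

1.47e+06


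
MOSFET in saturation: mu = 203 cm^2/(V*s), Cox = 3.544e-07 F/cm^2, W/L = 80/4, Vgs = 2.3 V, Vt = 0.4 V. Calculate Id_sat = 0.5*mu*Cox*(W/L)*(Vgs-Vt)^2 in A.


Step 1: Overdrive voltage Vov = Vgs - Vt = 2.3 - 0.4 = 1.9 V
Step 2: W/L = 80/4 = 20
Step 3: Id = 0.5 * 203 * 3.544e-07 * 20 * 1.9^2
Step 4: Id = 2.60e-03 A

2.60e-03


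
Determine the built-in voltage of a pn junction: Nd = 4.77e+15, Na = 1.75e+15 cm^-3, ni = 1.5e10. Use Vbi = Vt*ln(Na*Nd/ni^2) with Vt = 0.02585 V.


Step 1: Compute Na*Nd/ni^2 = 1.75e+15 * 4.77e+15 / (1.5e10)^2 = 3.7100e+10
Step 2: ln(3.7100e+10) = 24.3369
Step 3: Vbi = 0.02585 * 24.3369 = 0.629 V

0.629


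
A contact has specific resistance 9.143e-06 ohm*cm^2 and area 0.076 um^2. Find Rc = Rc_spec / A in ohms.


Step 1: Convert area to cm^2: 0.076 um^2 = 7.6000e-10 cm^2
Step 2: Rc = Rc_spec / A = 9.143e-06 / 7.6000e-10
Step 3: Rc = 1.20e+04 ohms

1.20e+04


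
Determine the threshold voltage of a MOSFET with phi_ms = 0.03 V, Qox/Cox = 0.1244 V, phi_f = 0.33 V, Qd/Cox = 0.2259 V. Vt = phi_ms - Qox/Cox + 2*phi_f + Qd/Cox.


Step 1: Vt = phi_ms - Qox/Cox + 2*phi_f + Qd/Cox
Step 2: Vt = 0.03 - 0.1244 + 2*0.33 + 0.2259
Step 3: Vt = 0.03 - 0.1244 + 0.66 + 0.2259
Step 4: Vt = 0.7915 V

0.7915


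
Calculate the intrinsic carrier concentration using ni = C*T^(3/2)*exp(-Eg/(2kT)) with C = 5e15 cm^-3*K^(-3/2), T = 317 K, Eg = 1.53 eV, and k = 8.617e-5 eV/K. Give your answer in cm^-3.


Step 1: Compute kT = 8.617e-5 * 317 = 0.02731589 eV
Step 2: Exponent = -Eg/(2kT) = -1.53/(2*0.02731589) = -28.00568
Step 3: T^(3/2) = 317^1.5 = 5644.02
Step 4: ni = 5e15 * 5644.02 * exp(-28.00568) = 1.94e+07 cm^-3

1.94e+07


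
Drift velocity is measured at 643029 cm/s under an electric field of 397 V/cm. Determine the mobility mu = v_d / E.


Step 1: mu = v_d / E
Step 2: mu = 643029 / 397
Step 3: mu = 1619.72 cm^2/(V*s)

1619.72


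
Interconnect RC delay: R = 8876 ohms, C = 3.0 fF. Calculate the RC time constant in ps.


Step 1: tau = R * C
Step 2: tau = 8876 * 3.0 fF = 8876 * 3.0e-15 F
Step 3: tau = 2.6628e-11 s = 26.628 ps

26.628


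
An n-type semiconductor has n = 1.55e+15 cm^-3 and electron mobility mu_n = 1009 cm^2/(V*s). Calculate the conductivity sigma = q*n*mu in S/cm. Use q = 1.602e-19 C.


Step 1: sigma = q * n * mu
Step 2: sigma = 1.602e-19 * 1.55e+15 * 1009
Step 3: sigma = 2.505e-01 S/cm

2.505e-01


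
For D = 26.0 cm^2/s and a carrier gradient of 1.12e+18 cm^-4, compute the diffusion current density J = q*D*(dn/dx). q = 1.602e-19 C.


Step 1: J = q * D * (dn/dx)
Step 2: J = 1.602e-19 * 26.0 * 1.12e+18
Step 3: J = 4.67e+00 A/cm^2

4.67e+00


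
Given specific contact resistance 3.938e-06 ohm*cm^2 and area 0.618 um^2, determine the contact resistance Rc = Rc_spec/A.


Step 1: Convert area to cm^2: 0.618 um^2 = 6.1800e-09 cm^2
Step 2: Rc = Rc_spec / A = 3.938e-06 / 6.1800e-09
Step 3: Rc = 6.37e+02 ohms

6.37e+02


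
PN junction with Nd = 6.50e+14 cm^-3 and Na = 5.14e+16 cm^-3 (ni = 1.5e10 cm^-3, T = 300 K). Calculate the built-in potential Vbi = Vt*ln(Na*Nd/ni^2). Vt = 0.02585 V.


Step 1: Compute Na*Nd/ni^2 = 5.14e+16 * 6.50e+14 / (1.5e10)^2 = 1.4849e+11
Step 2: ln(1.4849e+11) = 25.7238
Step 3: Vbi = 0.02585 * 25.7238 = 0.665 V

0.665


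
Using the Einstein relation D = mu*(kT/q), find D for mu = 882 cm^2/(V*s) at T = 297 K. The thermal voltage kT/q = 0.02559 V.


Step 1: D = mu * (kT/q)
Step 2: D = 882 * 0.02559
Step 3: D = 22.57 cm^2/s

22.57


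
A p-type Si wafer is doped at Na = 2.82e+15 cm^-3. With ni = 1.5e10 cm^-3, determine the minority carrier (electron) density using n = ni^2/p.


Step 1: Majority hole concentration p ≈ Na = 2.82e+15 cm^-3
Step 2: n = ni^2 / Na = (1.5e10)^2 / 2.82e+15
Step 3: n = 7.98e+04 cm^-3

7.98e+04


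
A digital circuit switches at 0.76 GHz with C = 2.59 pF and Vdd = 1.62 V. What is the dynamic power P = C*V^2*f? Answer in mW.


Step 1: V^2 = 1.62^2 = 2.6244 V^2
Step 2: P = C*V^2*f = 2.59e-12 F * 2.6244 * 0.76e9 Hz
Step 3: P = 5.16586896e-03 W
Step 4: P = 5.166 mW

5.166


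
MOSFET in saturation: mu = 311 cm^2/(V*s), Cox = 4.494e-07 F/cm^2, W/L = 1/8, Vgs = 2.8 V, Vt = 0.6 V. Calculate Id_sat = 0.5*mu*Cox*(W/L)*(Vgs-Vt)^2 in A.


Step 1: Overdrive voltage Vov = Vgs - Vt = 2.8 - 0.6 = 2.2 V
Step 2: W/L = 1/8 = 0.125
Step 3: Id = 0.5 * 311 * 4.494e-07 * 0.125 * 2.2^2
Step 4: Id = 4.23e-05 A

4.23e-05


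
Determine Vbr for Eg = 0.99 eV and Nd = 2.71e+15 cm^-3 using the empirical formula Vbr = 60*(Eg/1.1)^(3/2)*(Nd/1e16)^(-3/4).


Step 1: Eg/1.1 = 0.99/1.1 = 0.900000
Step 2: (Eg/1.1)^1.5 = 0.900000^1.5 = 0.853815
Step 3: (Nd/1e16)^(-0.75) = (0.271)^(-0.75) = 2.662398
Step 4: Vbr = 60 * 0.853815 * 2.662398 = 136.4 V

136.4


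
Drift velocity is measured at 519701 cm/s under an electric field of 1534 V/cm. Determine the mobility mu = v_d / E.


Step 1: mu = v_d / E
Step 2: mu = 519701 / 1534
Step 3: mu = 338.79 cm^2/(V*s)

338.79


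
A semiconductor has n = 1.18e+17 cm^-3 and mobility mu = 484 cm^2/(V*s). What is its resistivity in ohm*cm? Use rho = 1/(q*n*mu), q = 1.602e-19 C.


Step 1: sigma = q * n * mu = 1.602e-19 * 1.18e+17 * 484 = 9.14934e+00 S/cm
Step 2: rho = 1 / sigma = 1 / 9.14934e+00 = 0.1093 ohm*cm

0.1093


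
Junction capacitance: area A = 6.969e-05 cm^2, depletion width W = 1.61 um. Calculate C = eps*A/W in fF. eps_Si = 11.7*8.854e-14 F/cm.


Step 1: eps_Si = 11.7 * 8.854e-14 = 1.035918e-12 F/cm
Step 2: W in cm = 1.61 * 1e-4 = 1.61e-04 cm
Step 3: C = 1.035918e-12 * 6.969e-05 / 1.61e-04 = 4.484045e-13 F
Step 4: C = 448.4 fF

448.4


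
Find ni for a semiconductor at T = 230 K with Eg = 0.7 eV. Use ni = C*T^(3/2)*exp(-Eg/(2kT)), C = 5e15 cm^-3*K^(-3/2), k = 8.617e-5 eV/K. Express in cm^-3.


Step 1: Compute kT = 8.617e-5 * 230 = 0.0198191 eV
Step 2: Exponent = -Eg/(2kT) = -0.7/(2*0.0198191) = -17.65973
Step 3: T^(3/2) = 230^1.5 = 3488.12
Step 4: ni = 5e15 * 3488.12 * exp(-17.65973) = 3.73e+11 cm^-3

3.73e+11


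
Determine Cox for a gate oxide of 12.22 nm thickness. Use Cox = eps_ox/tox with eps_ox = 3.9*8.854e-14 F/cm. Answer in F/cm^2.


Step 1: eps_ox = 3.9 * 8.854e-14 = 3.45306e-13 F/cm
Step 2: tox in cm = 12.22 nm * 1e-7 = 1.2220e-06 cm
Step 3: Cox = 3.45306e-13 / 1.2220e-06 = 2.83e-07 F/cm^2

2.83e-07


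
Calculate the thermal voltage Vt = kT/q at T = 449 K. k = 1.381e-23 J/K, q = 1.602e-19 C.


Step 1: kT = 1.381e-23 * 449 = 6.20069e-21 J
Step 2: Vt = kT/q = 6.20069e-21 / 1.602e-19
Step 3: Vt = 0.03871 V

0.03871


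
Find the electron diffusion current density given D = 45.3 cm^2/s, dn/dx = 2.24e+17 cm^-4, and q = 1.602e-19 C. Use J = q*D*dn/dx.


Step 1: J = q * D * (dn/dx)
Step 2: J = 1.602e-19 * 45.3 * 2.24e+17
Step 3: J = 1.63e+00 A/cm^2

1.63e+00


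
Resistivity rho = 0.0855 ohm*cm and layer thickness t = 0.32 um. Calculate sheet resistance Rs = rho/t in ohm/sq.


Step 1: Convert thickness to cm: t = 0.32 um = 3.2000e-05 cm
Step 2: Rs = rho / t = 0.0855 / 3.2000e-05
Step 3: Rs = 2671.9 ohm/sq

2671.9


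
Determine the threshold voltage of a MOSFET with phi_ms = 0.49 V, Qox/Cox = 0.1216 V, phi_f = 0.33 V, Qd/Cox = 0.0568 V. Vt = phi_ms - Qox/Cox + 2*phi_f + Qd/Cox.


Step 1: Vt = phi_ms - Qox/Cox + 2*phi_f + Qd/Cox
Step 2: Vt = 0.49 - 0.1216 + 2*0.33 + 0.0568
Step 3: Vt = 0.49 - 0.1216 + 0.66 + 0.0568
Step 4: Vt = 1.0852 V

1.0852


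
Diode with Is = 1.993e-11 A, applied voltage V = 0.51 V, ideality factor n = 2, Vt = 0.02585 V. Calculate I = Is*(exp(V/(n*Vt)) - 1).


Step 1: V/(n*Vt) = 0.51/(2*0.02585) = 9.8646
Step 2: exp(9.8646) = 1.9237e+04
Step 3: I = 1.993e-11 * (1.9237e+04 - 1) = 3.83e-07 A

3.83e-07


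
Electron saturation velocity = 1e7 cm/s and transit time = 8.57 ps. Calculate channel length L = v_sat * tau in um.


Step 1: tau in seconds = 8.57 ps * 1e-12 = 8.5700e-12 s
Step 2: L = v_sat * tau = 1e7 * 8.5700e-12 = 8.5700e-05 cm
Step 3: L in um = 8.5700e-05 * 1e4 = 0.857 um

0.857


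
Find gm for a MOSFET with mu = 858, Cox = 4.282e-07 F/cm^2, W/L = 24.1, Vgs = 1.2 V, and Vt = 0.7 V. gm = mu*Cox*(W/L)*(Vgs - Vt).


Step 1: Vov = Vgs - Vt = 1.2 - 0.7 = 0.5 V
Step 2: gm = mu * Cox * (W/L) * Vov
Step 3: gm = 858 * 4.282e-07 * 24.1 * 0.5 = 4.43e-03 S

4.43e-03


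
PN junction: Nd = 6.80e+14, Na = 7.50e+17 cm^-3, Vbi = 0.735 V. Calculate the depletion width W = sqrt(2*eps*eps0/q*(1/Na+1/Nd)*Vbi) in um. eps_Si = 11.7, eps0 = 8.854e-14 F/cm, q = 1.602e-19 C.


Step 1: 1/Na + 1/Nd = 1/7.50e+17 + 1/6.80e+14 = 1.47192e-15
Step 2: 2*eps*eps0/q = 2*11.7*8.854e-14/1.602e-19 = 1.293281e+07
Step 3: W^2 = 1.293281e+07 * 1.47192e-15 * 0.735 = 1.39915e-08
Step 4: W = sqrt(1.39915e-08) = 1.183e-04 cm = 1.183 um

1.183


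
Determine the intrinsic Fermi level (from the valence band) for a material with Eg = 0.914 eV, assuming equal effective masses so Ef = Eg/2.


Step 1: For an intrinsic semiconductor, the Fermi level sits at midgap.
Step 2: Ef = Eg / 2 = 0.914 / 2 = 0.457 eV

0.457


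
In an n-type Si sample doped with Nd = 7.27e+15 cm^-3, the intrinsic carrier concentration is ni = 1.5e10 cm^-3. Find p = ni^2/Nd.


Step 1: Since Nd >> ni, n ≈ Nd = 7.27e+15 cm^-3
Step 2: p = ni^2 / n = (1.5e10)^2 / 7.27e+15
Step 3: p = 2.25e20 / 7.27e+15 = 3.09e+04 cm^-3

3.09e+04


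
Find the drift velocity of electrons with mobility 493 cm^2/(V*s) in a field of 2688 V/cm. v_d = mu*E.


Step 1: v_d = mu * E
Step 2: v_d = 493 * 2688 = 1325184
Step 3: v_d = 1.33e+06 cm/s

1.33e+06


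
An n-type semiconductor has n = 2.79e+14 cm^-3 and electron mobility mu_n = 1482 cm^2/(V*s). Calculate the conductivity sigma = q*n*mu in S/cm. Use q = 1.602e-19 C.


Step 1: sigma = q * n * mu
Step 2: sigma = 1.602e-19 * 2.79e+14 * 1482
Step 3: sigma = 6.624e-02 S/cm

6.624e-02


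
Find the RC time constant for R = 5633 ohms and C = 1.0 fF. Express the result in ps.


Step 1: tau = R * C
Step 2: tau = 5633 * 1.0 fF = 5633 * 1.0e-15 F
Step 3: tau = 5.633e-12 s = 5.633 ps

5.633


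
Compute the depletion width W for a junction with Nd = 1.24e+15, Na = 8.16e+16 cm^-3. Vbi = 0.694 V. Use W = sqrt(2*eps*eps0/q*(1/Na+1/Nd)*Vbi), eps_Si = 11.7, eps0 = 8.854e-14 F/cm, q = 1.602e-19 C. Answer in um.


Step 1: 1/Na + 1/Nd = 1/8.16e+16 + 1/1.24e+15 = 8.18707e-16
Step 2: 2*eps*eps0/q = 2*11.7*8.854e-14/1.602e-19 = 1.293281e+07
Step 3: W^2 = 1.293281e+07 * 8.18707e-16 * 0.694 = 7.34820e-09
Step 4: W = sqrt(7.34820e-09) = 8.572e-05 cm = 0.8572 um

0.8572


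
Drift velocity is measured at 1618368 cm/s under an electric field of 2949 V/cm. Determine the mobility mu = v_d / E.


Step 1: mu = v_d / E
Step 2: mu = 1618368 / 2949
Step 3: mu = 548.79 cm^2/(V*s)

548.79


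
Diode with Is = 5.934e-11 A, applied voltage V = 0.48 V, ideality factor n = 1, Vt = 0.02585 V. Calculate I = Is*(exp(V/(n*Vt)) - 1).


Step 1: V/(n*Vt) = 0.48/(1*0.02585) = 18.5687
Step 2: exp(18.5687) = 1.1595e+08
Step 3: I = 5.934e-11 * (1.1595e+08 - 1) = 6.88e-03 A

6.88e-03


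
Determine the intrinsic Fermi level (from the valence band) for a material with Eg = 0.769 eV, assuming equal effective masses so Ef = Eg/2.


Step 1: For an intrinsic semiconductor, the Fermi level sits at midgap.
Step 2: Ef = Eg / 2 = 0.769 / 2 = 0.3845 eV

0.3845


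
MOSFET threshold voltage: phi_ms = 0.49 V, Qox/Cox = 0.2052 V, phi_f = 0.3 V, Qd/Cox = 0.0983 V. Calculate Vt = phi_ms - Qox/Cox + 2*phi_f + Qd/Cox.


Step 1: Vt = phi_ms - Qox/Cox + 2*phi_f + Qd/Cox
Step 2: Vt = 0.49 - 0.2052 + 2*0.3 + 0.0983
Step 3: Vt = 0.49 - 0.2052 + 0.6 + 0.0983
Step 4: Vt = 0.9831 V

0.9831


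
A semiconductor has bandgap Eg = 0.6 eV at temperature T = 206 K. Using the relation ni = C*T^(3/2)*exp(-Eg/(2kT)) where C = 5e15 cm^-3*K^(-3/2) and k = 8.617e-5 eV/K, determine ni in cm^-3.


Step 1: Compute kT = 8.617e-5 * 206 = 0.01775102 eV
Step 2: Exponent = -Eg/(2kT) = -0.6/(2*0.01775102) = -16.90044
Step 3: T^(3/2) = 206^1.5 = 2956.66
Step 4: ni = 5e15 * 2956.66 * exp(-16.90044) = 6.76e+11 cm^-3

6.76e+11


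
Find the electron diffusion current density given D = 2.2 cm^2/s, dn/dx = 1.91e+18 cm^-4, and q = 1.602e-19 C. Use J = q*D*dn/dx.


Step 1: J = q * D * (dn/dx)
Step 2: J = 1.602e-19 * 2.2 * 1.91e+18
Step 3: J = 6.73e-01 A/cm^2

6.73e-01


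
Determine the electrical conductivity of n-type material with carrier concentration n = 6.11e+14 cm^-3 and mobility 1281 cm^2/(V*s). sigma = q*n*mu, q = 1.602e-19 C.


Step 1: sigma = q * n * mu
Step 2: sigma = 1.602e-19 * 6.11e+14 * 1281
Step 3: sigma = 1.254e-01 S/cm

1.254e-01


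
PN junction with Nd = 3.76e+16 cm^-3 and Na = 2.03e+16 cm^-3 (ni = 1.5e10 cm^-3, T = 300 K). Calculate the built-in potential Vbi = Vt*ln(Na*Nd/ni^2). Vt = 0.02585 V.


Step 1: Compute Na*Nd/ni^2 = 2.03e+16 * 3.76e+16 / (1.5e10)^2 = 3.3924e+12
Step 2: ln(3.3924e+12) = 28.8526
Step 3: Vbi = 0.02585 * 28.8526 = 0.746 V

0.746


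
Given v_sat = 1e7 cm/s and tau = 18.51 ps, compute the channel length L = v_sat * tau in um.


Step 1: tau in seconds = 18.51 ps * 1e-12 = 1.8510e-11 s
Step 2: L = v_sat * tau = 1e7 * 1.8510e-11 = 1.8510e-04 cm
Step 3: L in um = 1.8510e-04 * 1e4 = 1.851 um

1.851


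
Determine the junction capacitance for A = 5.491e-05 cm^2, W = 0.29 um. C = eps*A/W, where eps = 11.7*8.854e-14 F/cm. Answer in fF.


Step 1: eps_Si = 11.7 * 8.854e-14 = 1.035918e-12 F/cm
Step 2: W in cm = 0.29 * 1e-4 = 2.90e-05 cm
Step 3: C = 1.035918e-12 * 5.491e-05 / 2.90e-05 = 1.961457e-12 F
Step 4: C = 1961.46 fF

1961.46


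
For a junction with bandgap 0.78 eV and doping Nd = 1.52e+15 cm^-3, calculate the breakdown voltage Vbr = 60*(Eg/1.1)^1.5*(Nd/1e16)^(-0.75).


Step 1: Eg/1.1 = 0.78/1.1 = 0.709091
Step 2: (Eg/1.1)^1.5 = 0.709091^1.5 = 0.597108
Step 3: (Nd/1e16)^(-0.75) = (0.152)^(-0.75) = 4.107876
Step 4: Vbr = 60 * 0.597108 * 4.107876 = 147.2 V

147.2


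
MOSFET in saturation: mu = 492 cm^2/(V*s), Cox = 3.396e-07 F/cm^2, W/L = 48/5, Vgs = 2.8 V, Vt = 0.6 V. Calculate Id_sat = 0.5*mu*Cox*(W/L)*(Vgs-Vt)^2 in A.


Step 1: Overdrive voltage Vov = Vgs - Vt = 2.8 - 0.6 = 2.2 V
Step 2: W/L = 48/5 = 9.6
Step 3: Id = 0.5 * 492 * 3.396e-07 * 9.6 * 2.2^2
Step 4: Id = 3.88e-03 A

3.88e-03


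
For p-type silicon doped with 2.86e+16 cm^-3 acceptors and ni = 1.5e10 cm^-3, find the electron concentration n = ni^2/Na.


Step 1: Majority hole concentration p ≈ Na = 2.86e+16 cm^-3
Step 2: n = ni^2 / Na = (1.5e10)^2 / 2.86e+16
Step 3: n = 7.87e+03 cm^-3

7.87e+03


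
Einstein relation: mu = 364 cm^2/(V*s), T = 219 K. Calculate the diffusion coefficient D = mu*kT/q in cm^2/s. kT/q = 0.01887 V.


Step 1: D = mu * (kT/q)
Step 2: D = 364 * 0.01887
Step 3: D = 6.87 cm^2/s

6.87


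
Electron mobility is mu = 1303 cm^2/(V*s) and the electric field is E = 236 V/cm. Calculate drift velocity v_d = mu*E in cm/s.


Step 1: v_d = mu * E
Step 2: v_d = 1303 * 236 = 307508
Step 3: v_d = 3.08e+05 cm/s

3.08e+05


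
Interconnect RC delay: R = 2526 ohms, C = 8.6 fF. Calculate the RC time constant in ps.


Step 1: tau = R * C
Step 2: tau = 2526 * 8.6 fF = 2526 * 8.6e-15 F
Step 3: tau = 2.17236e-11 s = 21.7236 ps

21.7236


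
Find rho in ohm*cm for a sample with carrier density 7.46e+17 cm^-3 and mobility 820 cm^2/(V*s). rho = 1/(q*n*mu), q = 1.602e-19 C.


Step 1: sigma = q * n * mu = 1.602e-19 * 7.46e+17 * 820 = 9.79975e+01 S/cm
Step 2: rho = 1 / sigma = 1 / 9.79975e+01 = 0.0102 ohm*cm

0.0102


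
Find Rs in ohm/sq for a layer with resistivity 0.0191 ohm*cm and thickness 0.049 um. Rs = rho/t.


Step 1: Convert thickness to cm: t = 0.049 um = 4.9000e-06 cm
Step 2: Rs = rho / t = 0.0191 / 4.9000e-06
Step 3: Rs = 3898.0 ohm/sq

3898.0


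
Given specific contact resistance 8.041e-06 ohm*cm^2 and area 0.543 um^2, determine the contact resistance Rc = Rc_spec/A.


Step 1: Convert area to cm^2: 0.543 um^2 = 5.4300e-09 cm^2
Step 2: Rc = Rc_spec / A = 8.041e-06 / 5.4300e-09
Step 3: Rc = 1.48e+03 ohms

1.48e+03


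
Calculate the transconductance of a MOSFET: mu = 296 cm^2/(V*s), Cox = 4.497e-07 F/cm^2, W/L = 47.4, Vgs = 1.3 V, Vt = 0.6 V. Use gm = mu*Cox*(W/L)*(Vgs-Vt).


Step 1: Vov = Vgs - Vt = 1.3 - 0.6 = 0.7 V
Step 2: gm = mu * Cox * (W/L) * Vov
Step 3: gm = 296 * 4.497e-07 * 47.4 * 0.7 = 4.42e-03 S

4.42e-03


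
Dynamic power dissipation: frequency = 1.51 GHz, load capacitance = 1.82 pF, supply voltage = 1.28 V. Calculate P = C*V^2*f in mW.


Step 1: V^2 = 1.28^2 = 1.6384 V^2
Step 2: P = C*V^2*f = 1.82e-12 F * 1.6384 * 1.51e9 Hz
Step 3: P = 4.50265088e-03 W
Step 4: P = 4.503 mW

4.503


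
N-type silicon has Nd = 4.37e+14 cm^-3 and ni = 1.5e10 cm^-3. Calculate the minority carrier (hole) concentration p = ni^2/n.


Step 1: Since Nd >> ni, n ≈ Nd = 4.37e+14 cm^-3
Step 2: p = ni^2 / n = (1.5e10)^2 / 4.37e+14
Step 3: p = 2.25e20 / 4.37e+14 = 5.15e+05 cm^-3

5.15e+05


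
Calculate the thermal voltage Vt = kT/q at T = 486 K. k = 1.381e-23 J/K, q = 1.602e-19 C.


Step 1: kT = 1.381e-23 * 486 = 6.71166e-21 J
Step 2: Vt = kT/q = 6.71166e-21 / 1.602e-19
Step 3: Vt = 0.0419 V

0.0419


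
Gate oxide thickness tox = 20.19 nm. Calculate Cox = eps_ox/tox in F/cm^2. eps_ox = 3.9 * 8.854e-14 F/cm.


Step 1: eps_ox = 3.9 * 8.854e-14 = 3.45306e-13 F/cm
Step 2: tox in cm = 20.19 nm * 1e-7 = 2.0190e-06 cm
Step 3: Cox = 3.45306e-13 / 2.0190e-06 = 1.71e-07 F/cm^2

1.71e-07


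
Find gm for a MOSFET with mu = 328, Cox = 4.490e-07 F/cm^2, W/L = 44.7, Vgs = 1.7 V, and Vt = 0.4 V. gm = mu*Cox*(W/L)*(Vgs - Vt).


Step 1: Vov = Vgs - Vt = 1.7 - 0.4 = 1.3 V
Step 2: gm = mu * Cox * (W/L) * Vov
Step 3: gm = 328 * 4.490e-07 * 44.7 * 1.3 = 8.56e-03 S

8.56e-03


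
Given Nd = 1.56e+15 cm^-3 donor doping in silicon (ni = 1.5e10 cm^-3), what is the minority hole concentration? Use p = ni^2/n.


Step 1: Since Nd >> ni, n ≈ Nd = 1.56e+15 cm^-3
Step 2: p = ni^2 / n = (1.5e10)^2 / 1.56e+15
Step 3: p = 2.25e20 / 1.56e+15 = 1.44e+05 cm^-3

1.44e+05


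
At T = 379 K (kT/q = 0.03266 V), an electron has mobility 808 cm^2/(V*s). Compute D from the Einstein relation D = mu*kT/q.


Step 1: D = mu * (kT/q)
Step 2: D = 808 * 0.03266
Step 3: D = 26.39 cm^2/s

26.39


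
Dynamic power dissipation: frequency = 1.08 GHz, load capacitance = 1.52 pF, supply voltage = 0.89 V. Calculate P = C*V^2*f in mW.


Step 1: V^2 = 0.89^2 = 0.7921 V^2
Step 2: P = C*V^2*f = 1.52e-12 F * 0.7921 * 1.08e9 Hz
Step 3: P = 1.30031136e-03 W
Step 4: P = 1.3 mW

1.3


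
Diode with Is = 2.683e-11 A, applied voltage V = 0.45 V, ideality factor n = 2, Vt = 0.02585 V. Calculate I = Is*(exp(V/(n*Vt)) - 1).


Step 1: V/(n*Vt) = 0.45/(2*0.02585) = 8.7041
Step 2: exp(8.7041) = 6.0276e+03
Step 3: I = 2.683e-11 * (6.0276e+03 - 1) = 1.62e-07 A

1.62e-07


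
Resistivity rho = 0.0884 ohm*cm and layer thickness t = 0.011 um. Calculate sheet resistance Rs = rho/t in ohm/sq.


Step 1: Convert thickness to cm: t = 0.011 um = 1.1000e-06 cm
Step 2: Rs = rho / t = 0.0884 / 1.1000e-06
Step 3: Rs = 80363.6 ohm/sq

80363.6


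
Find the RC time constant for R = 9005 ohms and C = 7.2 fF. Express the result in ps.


Step 1: tau = R * C
Step 2: tau = 9005 * 7.2 fF = 9005 * 7.2e-15 F
Step 3: tau = 6.4836e-11 s = 64.836 ps

64.836


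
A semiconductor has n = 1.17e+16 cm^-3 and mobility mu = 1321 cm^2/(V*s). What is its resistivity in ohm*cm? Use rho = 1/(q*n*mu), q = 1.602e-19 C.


Step 1: sigma = q * n * mu = 1.602e-19 * 1.17e+16 * 1321 = 2.47600e+00 S/cm
Step 2: rho = 1 / sigma = 1 / 2.47600e+00 = 0.4039 ohm*cm

0.4039


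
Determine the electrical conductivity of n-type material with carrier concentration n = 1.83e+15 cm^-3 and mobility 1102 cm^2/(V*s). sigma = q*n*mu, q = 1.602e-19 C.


Step 1: sigma = q * n * mu
Step 2: sigma = 1.602e-19 * 1.83e+15 * 1102
Step 3: sigma = 3.231e-01 S/cm

3.231e-01


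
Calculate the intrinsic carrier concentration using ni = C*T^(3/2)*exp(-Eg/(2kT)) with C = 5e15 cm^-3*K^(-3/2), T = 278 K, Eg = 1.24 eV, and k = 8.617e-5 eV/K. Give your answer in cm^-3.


Step 1: Compute kT = 8.617e-5 * 278 = 0.02395526 eV
Step 2: Exponent = -Eg/(2kT) = -1.24/(2*0.02395526) = -25.88158
Step 3: T^(3/2) = 278^1.5 = 4635.19
Step 4: ni = 5e15 * 4635.19 * exp(-25.88158) = 1.33e+08 cm^-3

1.33e+08


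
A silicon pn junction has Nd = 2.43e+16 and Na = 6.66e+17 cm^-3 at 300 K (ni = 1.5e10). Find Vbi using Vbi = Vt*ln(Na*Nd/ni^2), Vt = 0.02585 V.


Step 1: Compute Na*Nd/ni^2 = 6.66e+17 * 2.43e+16 / (1.5e10)^2 = 7.1928e+13
Step 2: ln(7.1928e+13) = 31.9067
Step 3: Vbi = 0.02585 * 31.9067 = 0.825 V

0.825


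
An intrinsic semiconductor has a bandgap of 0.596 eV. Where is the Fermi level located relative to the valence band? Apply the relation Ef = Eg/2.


Step 1: For an intrinsic semiconductor, the Fermi level sits at midgap.
Step 2: Ef = Eg / 2 = 0.596 / 2 = 0.298 eV

0.298


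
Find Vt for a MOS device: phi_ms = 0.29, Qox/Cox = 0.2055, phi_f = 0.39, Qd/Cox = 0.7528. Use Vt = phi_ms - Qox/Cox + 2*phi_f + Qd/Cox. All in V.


Step 1: Vt = phi_ms - Qox/Cox + 2*phi_f + Qd/Cox
Step 2: Vt = 0.29 - 0.2055 + 2*0.39 + 0.7528
Step 3: Vt = 0.29 - 0.2055 + 0.78 + 0.7528
Step 4: Vt = 1.6173 V

1.6173


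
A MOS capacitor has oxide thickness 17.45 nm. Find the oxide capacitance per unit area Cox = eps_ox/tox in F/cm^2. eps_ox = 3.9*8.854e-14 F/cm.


Step 1: eps_ox = 3.9 * 8.854e-14 = 3.45306e-13 F/cm
Step 2: tox in cm = 17.45 nm * 1e-7 = 1.7450e-06 cm
Step 3: Cox = 3.45306e-13 / 1.7450e-06 = 1.98e-07 F/cm^2

1.98e-07


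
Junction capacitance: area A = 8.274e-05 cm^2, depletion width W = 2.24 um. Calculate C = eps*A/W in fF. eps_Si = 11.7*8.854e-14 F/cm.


Step 1: eps_Si = 11.7 * 8.854e-14 = 1.035918e-12 F/cm
Step 2: W in cm = 2.24 * 1e-4 = 2.24e-04 cm
Step 3: C = 1.035918e-12 * 8.274e-05 / 2.24e-04 = 3.826422e-13 F
Step 4: C = 382.64 fF

382.64
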